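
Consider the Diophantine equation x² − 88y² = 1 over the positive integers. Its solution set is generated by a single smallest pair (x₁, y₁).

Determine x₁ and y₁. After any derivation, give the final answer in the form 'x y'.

[9; 2,1,1,1,2,18] for √88; ℓ=6 ⇒ convergent index 5
i=0: a=9 ⇒ p=9, q=1
i=1: a=2 ⇒ p=19, q=2
i=2: a=1 ⇒ p=28, q=3
i=3: a=1 ⇒ p=47, q=5
i=4: a=1 ⇒ p=75, q=8
i=5: a=2 ⇒ p=197, q=21
(x₁, y₁) = (197, 21);  197² − 88·21² = 1 ✓

197 21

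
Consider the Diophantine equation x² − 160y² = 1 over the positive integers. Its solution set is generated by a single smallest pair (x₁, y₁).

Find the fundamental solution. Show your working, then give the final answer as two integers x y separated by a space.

721 57

√160 → a₀=12, period (1,1,1,5,1,1,1,24); ℓ=8 even so k=7
k=0  a_k=12  p_k/q_k = 12/1
k=1  a_k=1  p_k/q_k = 13/1
k=2  a_k=1  p_k/q_k = 25/2
k=3  a_k=1  p_k/q_k = 38/3
k=4  a_k=5  p_k/q_k = 215/17
…
k=6  a_k=1  p_k/q_k = 468/37
k=7  a_k=1  p_k/q_k = 721/57
(x₁, y₁) = (721, 57);  721² − 160·57² = 1 ✓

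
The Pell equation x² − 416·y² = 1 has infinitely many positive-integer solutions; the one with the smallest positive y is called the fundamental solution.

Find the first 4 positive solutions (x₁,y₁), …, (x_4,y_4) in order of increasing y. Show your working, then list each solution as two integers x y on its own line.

d=416: √d = [20; 2,1,1,9,1,1,2,40] (ℓ=8, even), read p_7/q_7
step 0: (20, 1)  from 20·(1,0) + (0,1)
…
step 2: (61, 3)  from 1·(41,2) + (20,1)
step 3: (102, 5)  from 1·(61,3) + (41,2)
…
step 6: (2060, 101)  from 1·(1081,53) + (979,48)
step 7: (5201, 255)  from 2·(2060,101) + (1081,53)
→ (5201, 255).  Check: 5201²=27050401, 416·255²=27050400, difference 1.
k=2:  x_2 = 5201·5201+416·255·255 = 54100801,  y_2 = 5201·255+255·5201 = 2652510
k=3:  x_3 = 5201·54100801+416·255·2652510 = 562756526801,  y_3 = 5201·2652510+255·54100801 = 27591408765
k=4:  x_4 = 5201·562756526801+416·255·27591408765 = 5853793337683201,  y_4 = 5201·27591408765+255·562756526801 = 287005831321020

5201 255
54100801 2652510
562756526801 27591408765
5853793337683201 287005831321020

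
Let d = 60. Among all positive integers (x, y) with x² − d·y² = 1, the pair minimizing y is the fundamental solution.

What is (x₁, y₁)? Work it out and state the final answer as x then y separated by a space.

d=60: √d = [7; 1,2,1,14] (ℓ=4, even), read p_3/q_3
i=0: a=7 ⇒ p=7, q=1
i=1: a=1 ⇒ p=8, q=1
i=2: a=2 ⇒ p=23, q=3
i=3: a=1 ⇒ p=31, q=4
→ (31, 4).  Check: 31²=961, 60·4²=960, difference 1.

31 4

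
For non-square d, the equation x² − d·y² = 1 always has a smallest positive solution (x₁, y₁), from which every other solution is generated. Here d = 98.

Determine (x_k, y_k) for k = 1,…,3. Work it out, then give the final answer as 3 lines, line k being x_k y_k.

99 10
19601 1980
3880899 392030

d=98: √d = [9; 1,8,1,18] (ℓ=4, even), read p_3/q_3
i=0: a=9 ⇒ p=9, q=1
i=1: a=1 ⇒ p=10, q=1
i=2: a=8 ⇒ p=89, q=9
i=3: a=1 ⇒ p=99, q=10
fundamental: x₁=99, y₁=10  (since 9801 − 98·100 = 1)
n=2: (99,10)∘(99,10) = (99·99+98·10·10, 99·10+10·99) = (19601,1980)
n=3: (19601,1980)∘(99,10) = (99·19601+98·10·1980, 99·1980+10·19601) = (3880899,392030)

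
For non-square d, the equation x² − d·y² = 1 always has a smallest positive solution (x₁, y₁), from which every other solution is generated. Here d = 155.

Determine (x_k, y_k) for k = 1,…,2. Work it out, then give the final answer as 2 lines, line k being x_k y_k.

249 20
124001 9960

[12; 2,4,2,24] for √155; ℓ=4 ⇒ convergent index 3
step 0: (12, 1)  from 12·(1,0) + (0,1)
step 1: (25, 2)  from 2·(12,1) + (1,0)
step 2: (112, 9)  from 4·(25,2) + (12,1)
step 3: (249, 20)  from 2·(112,9) + (25,2)
→ (249, 20).  Check: 249²=62001, 155·20²=62000, difference 1.
n=2: (249,20)∘(249,20) = (249·249+155·20·20, 249·20+20·249) = (124001,9960)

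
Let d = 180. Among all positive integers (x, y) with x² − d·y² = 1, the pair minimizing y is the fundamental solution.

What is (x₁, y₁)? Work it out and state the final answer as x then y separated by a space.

161 12

√180 = [13; 2,2,2,26, …], period ℓ=4 (even) → k=3
k=0  a_k=13  p_k/q_k = 13/1
…
k=2  a_k=2  p_k/q_k = 67/5
k=3  a_k=2  p_k/q_k = 161/12
(x₁, y₁) = (161, 12);  161² − 180·12² = 1 ✓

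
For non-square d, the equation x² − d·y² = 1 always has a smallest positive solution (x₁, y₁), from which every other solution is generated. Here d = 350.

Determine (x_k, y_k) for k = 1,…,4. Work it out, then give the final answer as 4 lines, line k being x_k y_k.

[18; 1,2,2,2,1,36] for √350; ℓ=6 ⇒ convergent index 5
step 0: (18, 1)  from 18·(1,0) + (0,1)
…
step 2: (56, 3)  from 2·(19,1) + (18,1)
step 3: (131, 7)  from 2·(56,3) + (19,1)
step 4: (318, 17)  from 2·(131,7) + (56,3)
step 5: (449, 24)  from 1·(318,17) + (131,7)
fundamental: x₁=449, y₁=24  (since 201601 − 350·576 = 1)
n=2: (449,24)∘(449,24) = (449·449+350·24·24, 449·24+24·449) = (403201,21552)
n=3: (403201,21552)∘(449,24) = (449·403201+350·24·21552, 449·21552+24·403201) = (362074049,19353672)
n=4: (362074049,19353672)∘(449,24) = (449·362074049+350·24·19353672, 449·19353672+24·362074049) = (325142092801,17379575904)

449 24
403201 21552
362074049 19353672
325142092801 17379575904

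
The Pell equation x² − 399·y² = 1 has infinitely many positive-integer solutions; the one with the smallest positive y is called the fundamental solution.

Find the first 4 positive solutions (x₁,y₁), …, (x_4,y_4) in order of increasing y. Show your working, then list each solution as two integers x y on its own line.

20 1
799 40
31940 1599
1276801 63920

[19; 1,38] for √399; ℓ=2 ⇒ convergent index 1
i=0: a=19 ⇒ p=19, q=1
i=1: a=1 ⇒ p=20, q=1
fundamental: x₁=20, y₁=1  (since 400 − 399·1 = 1)
k=2:  x_2 = 20·20+399·1·1 = 799,  y_2 = 20·1+1·20 = 40
k=3:  x_3 = 20·799+399·1·40 = 31940,  y_3 = 20·40+1·799 = 1599
k=4:  x_4 = 20·31940+399·1·1599 = 1276801,  y_4 = 20·1599+1·31940 = 63920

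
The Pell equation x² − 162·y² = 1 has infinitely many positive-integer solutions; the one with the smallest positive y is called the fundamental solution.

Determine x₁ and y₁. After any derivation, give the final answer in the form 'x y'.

19601 1540

√162 → a₀=12, period (1,2,1,2,12,2,1,2,1,24); ℓ=10 even so k=9
k=0  a_k=12  p_k/q_k = 12/1
…
k=5  a_k=12  p_k/q_k = 1731/136
…
k=8  a_k=2  p_k/q_k = 14268/1121
k=9  a_k=1  p_k/q_k = 19601/1540
fundamental: x₁=19601, y₁=1540  (since 384199201 − 162·2371600 = 1)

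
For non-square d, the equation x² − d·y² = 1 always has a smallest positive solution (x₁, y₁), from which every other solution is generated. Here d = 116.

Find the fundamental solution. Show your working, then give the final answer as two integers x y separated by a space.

9801 910

√116 = [10; 1,3,2,1,4,1,2,3,1,20, …], period ℓ=10 (even) → k=9
a_0=10:  p_0=10·1+0=10,  q_0=10·0+1=1
a_1=1:  p_1=1·10+1=11,  q_1=1·1+0=1
a_2=3:  p_2=3·11+10=43,  q_2=3·1+1=4
…
a_4=1:  p_4=1·97+43=140,  q_4=1·9+4=13
…
a_7=2:  p_7=2·797+657=2251,  q_7=2·74+61=209
a_8=3:  p_8=3·2251+797=7550,  q_8=3·209+74=701
a_9=1:  p_9=1·7550+2251=9801,  q_9=1·701+209=910
(x₁, y₁) = (9801, 910);  9801² − 116·910² = 1 ✓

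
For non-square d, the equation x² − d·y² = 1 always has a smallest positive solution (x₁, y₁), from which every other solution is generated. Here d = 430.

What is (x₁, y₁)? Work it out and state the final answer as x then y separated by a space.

2862251 138030

d=430: √d = [20; 1,2,1,3,1,…,2,1,40] (ℓ=14, even), read p_13/q_13
step 0: (20, 1)  from 20·(1,0) + (0,1)
…
step 2: (62, 3)  from 2·(21,1) + (20,1)
step 3: (83, 4)  from 1·(62,3) + (21,1)
step 4: (311, 15)  from 3·(83,4) + (62,3)
…
step 6: (2675, 129)  from 6·(394,19) + (311,15)
step 7: (21794, 1051)  from 8·(2675,129) + (394,19)
step 8: (133439, 6435)  from 6·(21794,1051) + (2675,129)
step 9: (155233, 7486)  from 1·(133439,6435) + (21794,1051)
step 10: (599138, 28893)  from 3·(155233,7486) + (133439,6435)
step 11: (754371, 36379)  from 1·(599138,28893) + (155233,7486)
step 12: (2107880, 101651)  from 2·(754371,36379) + (599138,28893)
step 13: (2862251, 138030)  from 1·(2107880,101651) + (754371,36379)
(x₁, y₁) = (2862251, 138030);  2862251² − 430·138030² = 1 ✓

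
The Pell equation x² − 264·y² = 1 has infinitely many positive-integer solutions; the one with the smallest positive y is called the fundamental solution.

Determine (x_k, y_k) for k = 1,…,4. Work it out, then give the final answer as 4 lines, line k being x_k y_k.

65 4
8449 520
1098305 67596
142771201 8786960

d=264: √d = [16; 4,32] (ℓ=2, even), read p_1/q_1
i=0: a=16 ⇒ p=16, q=1
i=1: a=4 ⇒ p=65, q=4
(x₁, y₁) = (65, 4);  65² − 264·4² = 1 ✓
(x_2, y_2) = (65·65 + 264·4·4, 65·4 + 4·65) = (8449, 520)
(x_3, y_3) = (65·8449 + 264·4·520, 65·520 + 4·8449) = (1098305, 67596)
(x_4, y_4) = (65·1098305 + 264·4·67596, 65·67596 + 4·1098305) = (142771201, 8786960)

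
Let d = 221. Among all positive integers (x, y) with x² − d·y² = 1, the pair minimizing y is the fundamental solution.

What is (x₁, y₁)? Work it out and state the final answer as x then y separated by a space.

1665 112

[14; 1,6,2,6,1,28] for √221; ℓ=6 ⇒ convergent index 5
k=0  a_k=14  p_k/q_k = 14/1
k=1  a_k=1  p_k/q_k = 15/1
…
k=4  a_k=6  p_k/q_k = 1442/97
k=5  a_k=1  p_k/q_k = 1665/112
→ (1665, 112).  Check: 1665²=2772225, 221·112²=2772224, difference 1.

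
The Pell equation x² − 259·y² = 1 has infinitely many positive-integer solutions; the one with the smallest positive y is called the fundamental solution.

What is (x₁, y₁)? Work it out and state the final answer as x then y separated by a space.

d=259: √d = [16; 10,1,2,3,4,3,2,1,10,32] (ℓ=10, even), read p_9/q_9
a_0=16:  p_0=16·1+0=16,  q_0=16·0+1=1
a_1=10:  p_1=10·16+1=161,  q_1=10·1+0=10
…
a_3=2:  p_3=2·177+161=515,  q_3=2·11+10=32
…
a_5=4:  p_5=4·1722+515=7403,  q_5=4·107+32=460
a_6=3:  p_6=3·7403+1722=23931,  q_6=3·460+107=1487
…
a_8=1:  p_8=1·55265+23931=79196,  q_8=1·3434+1487=4921
a_9=10:  p_9=10·79196+55265=847225,  q_9=10·4921+3434=52644
fundamental: x₁=847225, y₁=52644  (since 717790200625 − 259·2771390736 = 1)

847225 52644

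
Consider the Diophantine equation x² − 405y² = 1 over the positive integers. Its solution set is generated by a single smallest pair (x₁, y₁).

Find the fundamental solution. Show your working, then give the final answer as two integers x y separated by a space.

161 8

√405 → a₀=20, period (8,40); ℓ=2 even so k=1
i=0: a=20 ⇒ p=20, q=1
i=1: a=8 ⇒ p=161, q=8
fundamental: x₁=161, y₁=8  (since 25921 − 405·64 = 1)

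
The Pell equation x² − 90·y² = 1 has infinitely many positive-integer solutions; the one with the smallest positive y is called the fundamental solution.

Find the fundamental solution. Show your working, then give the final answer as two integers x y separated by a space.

[9; 2,18] for √90; ℓ=2 ⇒ convergent index 1
step 0: (9, 1)  from 9·(1,0) + (0,1)
step 1: (19, 2)  from 2·(9,1) + (1,0)
→ (19, 2).  Check: 19²=361, 90·2²=360, difference 1.

19 2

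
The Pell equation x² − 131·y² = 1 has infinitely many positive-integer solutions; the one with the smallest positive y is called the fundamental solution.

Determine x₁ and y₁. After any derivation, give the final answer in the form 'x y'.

10610 927

[11; 2,4,11,4,2,22] for √131; ℓ=6 ⇒ convergent index 5
i=0: a=11 ⇒ p=11, q=1
…
i=2: a=4 ⇒ p=103, q=9
…
i=4: a=4 ⇒ p=4727, q=413
i=5: a=2 ⇒ p=10610, q=927
→ (10610, 927).  Check: 10610²=112572100, 131·927²=112572099, difference 1.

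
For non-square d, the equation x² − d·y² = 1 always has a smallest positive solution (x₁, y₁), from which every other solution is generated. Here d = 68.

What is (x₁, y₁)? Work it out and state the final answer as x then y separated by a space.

√68 = [8; 4,16, …], period ℓ=2 (even) → k=1
i=0: a=8 ⇒ p=8, q=1
i=1: a=4 ⇒ p=33, q=4
(x₁, y₁) = (33, 4);  33² − 68·4² = 1 ✓

33 4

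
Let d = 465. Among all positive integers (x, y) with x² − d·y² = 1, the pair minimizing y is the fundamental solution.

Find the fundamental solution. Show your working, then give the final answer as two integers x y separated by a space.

d=465: √d = [21; 1,1,3,2,2,2,3,1,1,42] (ℓ=10, even), read p_9/q_9
i=0: a=21 ⇒ p=21, q=1
…
i=3: a=3 ⇒ p=151, q=7
i=4: a=2 ⇒ p=345, q=16
i=5: a=2 ⇒ p=841, q=39
…
i=8: a=1 ⇒ p=8949, q=415
i=9: a=1 ⇒ p=15871, q=736
fundamental: x₁=15871, y₁=736  (since 251888641 − 465·541696 = 1)

15871 736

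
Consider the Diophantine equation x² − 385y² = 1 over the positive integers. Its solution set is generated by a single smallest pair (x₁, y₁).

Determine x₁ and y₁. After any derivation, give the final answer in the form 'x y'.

95831 4884

√385 → a₀=19, period (1,1,1,1,1,…,1,1,38); ℓ=16 even so k=15
i=0: a=19 ⇒ p=19, q=1
i=1: a=1 ⇒ p=20, q=1
…
i=4: a=1 ⇒ p=98, q=5
…
i=10: a=3 ⇒ p=10262, q=523
…
i=12: a=1 ⇒ p=23271, q=1186
i=13: a=1 ⇒ p=36280, q=1849
i=14: a=1 ⇒ p=59551, q=3035
i=15: a=1 ⇒ p=95831, q=4884
(x₁, y₁) = (95831, 4884);  95831² − 385·4884² = 1 ✓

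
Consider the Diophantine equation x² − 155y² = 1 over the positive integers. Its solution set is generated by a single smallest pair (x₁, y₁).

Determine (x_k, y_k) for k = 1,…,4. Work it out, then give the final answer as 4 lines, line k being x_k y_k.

249 20
124001 9960
61752249 4960060
30752496001 2470099920

√155 = [12; 2,4,2,24, …], period ℓ=4 (even) → k=3
k=0  a_k=12  p_k/q_k = 12/1
k=1  a_k=2  p_k/q_k = 25/2
k=2  a_k=4  p_k/q_k = 112/9
k=3  a_k=2  p_k/q_k = 249/20
fundamental: x₁=249, y₁=20  (since 62001 − 155·400 = 1)
k=2:  x_2 = 249·249+155·20·20 = 124001,  y_2 = 249·20+20·249 = 9960
k=3:  x_3 = 249·124001+155·20·9960 = 61752249,  y_3 = 249·9960+20·124001 = 4960060
k=4:  x_4 = 249·61752249+155·20·4960060 = 30752496001,  y_4 = 249·4960060+20·61752249 = 2470099920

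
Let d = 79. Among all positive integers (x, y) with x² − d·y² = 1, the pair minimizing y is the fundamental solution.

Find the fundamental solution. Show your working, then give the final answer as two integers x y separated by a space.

80 9

[8; 1,7,1,16] for √79; ℓ=4 ⇒ convergent index 3
i=0: a=8 ⇒ p=8, q=1
i=1: a=1 ⇒ p=9, q=1
i=2: a=7 ⇒ p=71, q=8
i=3: a=1 ⇒ p=80, q=9
→ (80, 9).  Check: 80²=6400, 79·9²=6399, difference 1.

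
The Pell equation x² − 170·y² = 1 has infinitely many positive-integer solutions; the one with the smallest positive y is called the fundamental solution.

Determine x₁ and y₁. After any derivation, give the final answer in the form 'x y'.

339 26

√170 = [13; 26, …], period ℓ=1 (odd) → k=1
k=0  a_k=13  p_k/q_k = 13/1
k=1  a_k=26  p_k/q_k = 339/26
fundamental: x₁=339, y₁=26  (since 114921 − 170·676 = 1)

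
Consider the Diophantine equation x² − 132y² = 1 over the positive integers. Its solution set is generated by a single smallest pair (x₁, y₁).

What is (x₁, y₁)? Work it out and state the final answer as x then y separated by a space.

√132 → a₀=11, period (2,22); ℓ=2 even so k=1
k=0  a_k=11  p_k/q_k = 11/1
k=1  a_k=2  p_k/q_k = 23/2
(x₁, y₁) = (23, 2);  23² − 132·2² = 1 ✓

23 2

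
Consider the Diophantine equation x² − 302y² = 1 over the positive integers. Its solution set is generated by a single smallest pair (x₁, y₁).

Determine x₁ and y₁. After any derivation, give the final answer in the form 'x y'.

4276623 246092

√302 = [17; 2,1,1,1,4,…,1,2,34, …], period ℓ=16 (even) → k=15
i=0: a=17 ⇒ p=17, q=1
i=1: a=2 ⇒ p=35, q=2
…
i=3: a=1 ⇒ p=87, q=5
i=4: a=1 ⇒ p=139, q=8
i=5: a=4 ⇒ p=643, q=37
i=6: a=2 ⇒ p=1425, q=82
i=7: a=1 ⇒ p=2068, q=119
i=8: a=16 ⇒ p=34513, q=1986
i=9: a=1 ⇒ p=36581, q=2105
i=10: a=2 ⇒ p=107675, q=6196
i=11: a=4 ⇒ p=467281, q=26889
i=12: a=1 ⇒ p=574956, q=33085
i=13: a=1 ⇒ p=1042237, q=59974
i=14: a=1 ⇒ p=1617193, q=93059
i=15: a=2 ⇒ p=4276623, q=246092
fundamental: x₁=4276623, y₁=246092  (since 18289504284129 − 302·60561272464 = 1)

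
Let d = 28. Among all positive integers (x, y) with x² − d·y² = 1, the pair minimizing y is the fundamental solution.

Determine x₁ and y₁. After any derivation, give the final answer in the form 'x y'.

[5; 3,2,3,10] for √28; ℓ=4 ⇒ convergent index 3
i=0: a=5 ⇒ p=5, q=1
i=1: a=3 ⇒ p=16, q=3
i=2: a=2 ⇒ p=37, q=7
i=3: a=3 ⇒ p=127, q=24
fundamental: x₁=127, y₁=24  (since 16129 − 28·576 = 1)

127 24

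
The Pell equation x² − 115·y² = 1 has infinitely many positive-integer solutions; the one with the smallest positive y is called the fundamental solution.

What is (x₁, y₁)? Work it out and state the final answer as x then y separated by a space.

d=115: √d = [10; 1,2,1,1,1,1,1,2,1,20] (ℓ=10, even), read p_9/q_9
a_0=10:  p_0=10·1+0=10,  q_0=10·0+1=1
…
a_2=2:  p_2=2·11+10=32,  q_2=2·1+1=3
a_3=1:  p_3=1·32+11=43,  q_3=1·3+1=4
a_4=1:  p_4=1·43+32=75,  q_4=1·4+3=7
a_5=1:  p_5=1·75+43=118,  q_5=1·7+4=11
a_6=1:  p_6=1·118+75=193,  q_6=1·11+7=18
a_7=1:  p_7=1·193+118=311,  q_7=1·18+11=29
a_8=2:  p_8=2·311+193=815,  q_8=2·29+18=76
a_9=1:  p_9=1·815+311=1126,  q_9=1·76+29=105
fundamental: x₁=1126, y₁=105  (since 1267876 − 115·11025 = 1)

1126 105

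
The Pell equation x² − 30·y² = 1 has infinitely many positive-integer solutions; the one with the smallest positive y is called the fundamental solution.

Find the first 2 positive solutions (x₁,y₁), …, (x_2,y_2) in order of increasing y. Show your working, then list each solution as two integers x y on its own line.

11 2
241 44

d=30: √d = [5; 2,10] (ℓ=2, even), read p_1/q_1
i=0: a=5 ⇒ p=5, q=1
i=1: a=2 ⇒ p=11, q=2
(x₁, y₁) = (11, 2);  11² − 30·2² = 1 ✓
k=2:  x_2 = 11·11+30·2·2 = 241,  y_2 = 11·2+2·11 = 44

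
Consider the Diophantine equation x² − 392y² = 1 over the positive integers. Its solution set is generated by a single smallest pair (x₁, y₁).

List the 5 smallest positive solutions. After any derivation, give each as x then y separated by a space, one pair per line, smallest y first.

99 5
19601 990
3880899 196015
768398401 38809980
152139002499 7684180025

d=392: √d = [19; 1,3,1,38] (ℓ=4, even), read p_3/q_3
a_0=19:  p_0=19·1+0=19,  q_0=19·0+1=1
…
a_2=3:  p_2=3·20+19=79,  q_2=3·1+1=4
a_3=1:  p_3=1·79+20=99,  q_3=1·4+1=5
(x₁, y₁) = (99, 5);  99² − 392·5² = 1 ✓
(99+5√392)^2 = 19601 + 990√392
(99+5√392)^3 = 3880899 + 196015√392
(99+5√392)^4 = 768398401 + 38809980√392
(99+5√392)^5 = 152139002499 + 7684180025√392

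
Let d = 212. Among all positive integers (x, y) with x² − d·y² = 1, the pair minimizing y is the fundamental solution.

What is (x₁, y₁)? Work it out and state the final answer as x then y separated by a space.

66249 4550

√212 = [14; 1,1,3,1,1,…,1,1,28, …], period ℓ=14 (even) → k=13
i=0: a=14 ⇒ p=14, q=1
…
i=8: a=1 ⇒ p=2781, q=191
…
i=12: a=1 ⇒ p=37114, q=2549
i=13: a=1 ⇒ p=66249, q=4550
fundamental: x₁=66249, y₁=4550  (since 4388930001 − 212·20702500 = 1)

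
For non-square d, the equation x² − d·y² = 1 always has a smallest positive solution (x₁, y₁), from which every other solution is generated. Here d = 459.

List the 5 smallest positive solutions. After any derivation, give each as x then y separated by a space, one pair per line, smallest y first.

√459 → a₀=21, period (2,2,1,4,21,4,1,2,2,42); ℓ=10 even so k=9
i=0: a=21 ⇒ p=21, q=1
i=1: a=2 ⇒ p=43, q=2
…
i=3: a=1 ⇒ p=150, q=7
…
i=6: a=4 ⇒ p=60695, q=2833
…
i=8: a=2 ⇒ p=212079, q=9899
i=9: a=2 ⇒ p=499850, q=23331
fundamental: x₁=499850, y₁=23331  (since 249850022500 − 459·544335561 = 1)
n=2: (499850,23331)∘(499850,23331) = (499850·499850+459·23331·23331, 499850·23331+23331·499850) = (499700044999,23324000700)
n=3: (499700044999,23324000700)∘(499850,23331) = (499850·499700044999+459·23331·23324000700, 499850·23324000700+23331·499700044999) = (499550134985000450,23317003499766669)
n=4: (499550134985000450,23317003499766669)∘(499850,23331) = (499850·499550134985000450+459·23331·23317003499766669, 499850·23317003499766669+23331·499550134985000450) = (499400269944005249820001,23310008398693414998600)
n=5: (499400269944005249820001,23310008398693414998600)∘(499850,23331) = (499850·499400269944005249820001+459·23331·23310008398693414998600, 499850·23310008398693414998600+23331·499400269944005249820001) = (499250449862522498110069999250,23303015396150489970600653331)

499850 23331
499700044999 23324000700
499550134985000450 23317003499766669
499400269944005249820001 23310008398693414998600
499250449862522498110069999250 23303015396150489970600653331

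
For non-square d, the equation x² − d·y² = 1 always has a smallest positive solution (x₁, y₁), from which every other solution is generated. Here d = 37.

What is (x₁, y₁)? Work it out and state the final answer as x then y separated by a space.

73 12

[6; 12] for √37; ℓ=1 ⇒ convergent index 1
k=0  a_k=6  p_k/q_k = 6/1
k=1  a_k=12  p_k/q_k = 73/12
→ (73, 12).  Check: 73²=5329, 37·12²=5328, difference 1.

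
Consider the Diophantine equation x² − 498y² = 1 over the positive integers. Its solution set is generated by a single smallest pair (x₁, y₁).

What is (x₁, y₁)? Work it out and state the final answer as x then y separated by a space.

d=498: √d = [22; 3,6,22,6,3,44] (ℓ=6, even), read p_5/q_5
a_0=22:  p_0=22·1+0=22,  q_0=22·0+1=1
…
a_2=6:  p_2=6·67+22=424,  q_2=6·3+1=19
…
a_4=6:  p_4=6·9395+424=56794,  q_4=6·421+19=2545
a_5=3:  p_5=3·56794+9395=179777,  q_5=3·2545+421=8056
fundamental: x₁=179777, y₁=8056  (since 32319769729 − 498·64899136 = 1)

179777 8056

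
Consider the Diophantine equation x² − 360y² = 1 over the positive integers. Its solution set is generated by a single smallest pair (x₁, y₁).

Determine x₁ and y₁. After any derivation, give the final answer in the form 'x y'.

19 1

√360 = [18; 1,36, …], period ℓ=2 (even) → k=1
k=0  a_k=18  p_k/q_k = 18/1
k=1  a_k=1  p_k/q_k = 19/1
(x₁, y₁) = (19, 1);  19² − 360·1² = 1 ✓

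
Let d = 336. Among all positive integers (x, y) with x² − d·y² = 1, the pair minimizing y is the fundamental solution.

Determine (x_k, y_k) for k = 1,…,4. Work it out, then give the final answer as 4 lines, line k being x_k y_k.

[18; 3,36] for √336; ℓ=2 ⇒ convergent index 1
step 0: (18, 1)  from 18·(1,0) + (0,1)
step 1: (55, 3)  from 3·(18,1) + (1,0)
(x₁, y₁) = (55, 3);  55² − 336·3² = 1 ✓
n=2: (55,3)∘(55,3) = (55·55+336·3·3, 55·3+3·55) = (6049,330)
n=3: (6049,330)∘(55,3) = (55·6049+336·3·330, 55·330+3·6049) = (665335,36297)
n=4: (665335,36297)∘(55,3) = (55·665335+336·3·36297, 55·36297+3·665335) = (73180801,3992340)

55 3
6049 330
665335 36297
73180801 3992340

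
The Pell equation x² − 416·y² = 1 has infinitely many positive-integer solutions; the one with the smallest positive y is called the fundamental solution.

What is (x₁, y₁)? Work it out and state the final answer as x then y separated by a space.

5201 255

[20; 2,1,1,9,1,1,2,40] for √416; ℓ=8 ⇒ convergent index 7
step 0: (20, 1)  from 20·(1,0) + (0,1)
step 1: (41, 2)  from 2·(20,1) + (1,0)
…
step 4: (979, 48)  from 9·(102,5) + (61,3)
step 5: (1081, 53)  from 1·(979,48) + (102,5)
step 6: (2060, 101)  from 1·(1081,53) + (979,48)
step 7: (5201, 255)  from 2·(2060,101) + (1081,53)
(x₁, y₁) = (5201, 255);  5201² − 416·255² = 1 ✓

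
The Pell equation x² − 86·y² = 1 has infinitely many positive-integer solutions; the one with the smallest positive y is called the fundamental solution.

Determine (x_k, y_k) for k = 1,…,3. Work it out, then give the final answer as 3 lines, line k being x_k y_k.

10405 1122
216528049 23348820
4505948689285 485888943078

d=86: √d = [9; 3,1,1,1,8,1,1,1,3,18] (ℓ=10, even), read p_9/q_9
a_0=9:  p_0=9·1+0=9,  q_0=9·0+1=1
a_1=3:  p_1=3·9+1=28,  q_1=3·1+0=3
a_2=1:  p_2=1·28+9=37,  q_2=1·3+1=4
a_3=1:  p_3=1·37+28=65,  q_3=1·4+3=7
a_4=1:  p_4=1·65+37=102,  q_4=1·7+4=11
a_5=8:  p_5=8·102+65=881,  q_5=8·11+7=95
a_6=1:  p_6=1·881+102=983,  q_6=1·95+11=106
a_7=1:  p_7=1·983+881=1864,  q_7=1·106+95=201
a_8=1:  p_8=1·1864+983=2847,  q_8=1·201+106=307
a_9=3:  p_9=3·2847+1864=10405,  q_9=3·307+201=1122
fundamental: x₁=10405, y₁=1122  (since 108264025 − 86·1258884 = 1)
k=2:  x_2 = 10405·10405+86·1122·1122 = 216528049,  y_2 = 10405·1122+1122·10405 = 23348820
k=3:  x_3 = 10405·216528049+86·1122·23348820 = 4505948689285,  y_3 = 10405·23348820+1122·216528049 = 485888943078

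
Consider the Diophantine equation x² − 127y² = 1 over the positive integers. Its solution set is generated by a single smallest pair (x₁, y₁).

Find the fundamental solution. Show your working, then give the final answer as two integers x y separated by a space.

√127 = [11; 3,1,2,2,7,11,7,2,2,1,3,22, …], period ℓ=12 (even) → k=11
k=0  a_k=11  p_k/q_k = 11/1
…
k=3  a_k=2  p_k/q_k = 124/11
…
k=5  a_k=7  p_k/q_k = 2175/193
k=6  a_k=11  p_k/q_k = 24218/2149
…
k=8  a_k=2  p_k/q_k = 367620/32621
…
k=10  a_k=1  p_k/q_k = 1274561/113099
k=11  a_k=3  p_k/q_k = 4730624/419775
fundamental: x₁=4730624, y₁=419775  (since 22378803429376 − 127·176211050625 = 1)

4730624 419775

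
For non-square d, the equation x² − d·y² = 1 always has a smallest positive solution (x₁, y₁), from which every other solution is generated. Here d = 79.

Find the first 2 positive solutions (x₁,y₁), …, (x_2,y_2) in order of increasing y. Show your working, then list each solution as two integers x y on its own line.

80 9
12799 1440

√79 → a₀=8, period (1,7,1,16); ℓ=4 even so k=3
i=0: a=8 ⇒ p=8, q=1
i=1: a=1 ⇒ p=9, q=1
i=2: a=7 ⇒ p=71, q=8
i=3: a=1 ⇒ p=80, q=9
fundamental: x₁=80, y₁=9  (since 6400 − 79·81 = 1)
n=2: (80,9)∘(80,9) = (80·80+79·9·9, 80·9+9·80) = (12799,1440)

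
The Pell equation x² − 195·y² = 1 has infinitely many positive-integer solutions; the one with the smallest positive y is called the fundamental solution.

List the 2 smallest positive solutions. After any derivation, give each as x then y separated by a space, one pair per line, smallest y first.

√195 = [13; 1,26, …], period ℓ=2 (even) → k=1
step 0: (13, 1)  from 13·(1,0) + (0,1)
step 1: (14, 1)  from 1·(13,1) + (1,0)
fundamental: x₁=14, y₁=1  (since 196 − 195·1 = 1)
n=2: (14,1)∘(14,1) = (14·14+195·1·1, 14·1+1·14) = (391,28)

14 1
391 28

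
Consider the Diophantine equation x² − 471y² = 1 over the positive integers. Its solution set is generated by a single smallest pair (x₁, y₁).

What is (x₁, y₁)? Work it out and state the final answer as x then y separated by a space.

√471 → a₀=21, period (1,2,2,1,3,…,2,1,42); ℓ=14 even so k=13
i=0: a=21 ⇒ p=21, q=1
i=1: a=1 ⇒ p=22, q=1
…
i=3: a=2 ⇒ p=152, q=7
…
i=5: a=3 ⇒ p=803, q=37
i=6: a=4 ⇒ p=3429, q=158
…
i=9: a=3 ⇒ p=644804, q=29711
…
i=11: a=2 ⇒ p=2331742, q=107441
i=12: a=2 ⇒ p=5506953, q=253747
i=13: a=1 ⇒ p=7838695, q=361188
(x₁, y₁) = (7838695, 361188);  7838695² − 471·361188² = 1 ✓

7838695 361188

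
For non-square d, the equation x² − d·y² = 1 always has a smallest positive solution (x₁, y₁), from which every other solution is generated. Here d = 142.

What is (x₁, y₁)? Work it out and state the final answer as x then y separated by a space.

143 12

[11; 1,10,1,22] for √142; ℓ=4 ⇒ convergent index 3
i=0: a=11 ⇒ p=11, q=1
i=1: a=1 ⇒ p=12, q=1
i=2: a=10 ⇒ p=131, q=11
i=3: a=1 ⇒ p=143, q=12
(x₁, y₁) = (143, 12);  143² − 142·12² = 1 ✓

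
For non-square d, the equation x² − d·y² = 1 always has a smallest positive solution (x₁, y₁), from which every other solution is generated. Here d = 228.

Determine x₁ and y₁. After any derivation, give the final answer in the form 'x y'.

151 10

[15; 10,30] for √228; ℓ=2 ⇒ convergent index 1
k=0  a_k=15  p_k/q_k = 15/1
k=1  a_k=10  p_k/q_k = 151/10
(x₁, y₁) = (151, 10);  151² − 228·10² = 1 ✓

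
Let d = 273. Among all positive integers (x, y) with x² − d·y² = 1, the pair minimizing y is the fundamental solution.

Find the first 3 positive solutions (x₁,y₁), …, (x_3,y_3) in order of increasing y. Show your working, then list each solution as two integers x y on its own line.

727 44
1057057 63976
1536960151 93021060

√273 → a₀=16, period (1,1,10,1,1,32); ℓ=6 even so k=5
a_0=16:  p_0=16·1+0=16,  q_0=16·0+1=1
a_1=1:  p_1=1·16+1=17,  q_1=1·1+0=1
a_2=1:  p_2=1·17+16=33,  q_2=1·1+1=2
a_3=10:  p_3=10·33+17=347,  q_3=10·2+1=21
a_4=1:  p_4=1·347+33=380,  q_4=1·21+2=23
a_5=1:  p_5=1·380+347=727,  q_5=1·23+21=44
fundamental: x₁=727, y₁=44  (since 528529 − 273·1936 = 1)
(727+44√273)^2 = 1057057 + 63976√273
(727+44√273)^3 = 1536960151 + 93021060√273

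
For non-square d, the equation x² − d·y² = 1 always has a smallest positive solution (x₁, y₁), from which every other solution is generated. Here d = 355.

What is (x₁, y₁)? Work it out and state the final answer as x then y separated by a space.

954809 50676

√355 → a₀=18, period (1,5,3,3,1,6,1,3,3,5,1,36); ℓ=12 even so k=11
k=0  a_k=18  p_k/q_k = 18/1
k=1  a_k=1  p_k/q_k = 19/1
k=2  a_k=5  p_k/q_k = 113/6
…
k=4  a_k=3  p_k/q_k = 1187/63
…
k=6  a_k=6  p_k/q_k = 10457/555
k=7  a_k=1  p_k/q_k = 12002/637
…
k=10  a_k=5  p_k/q_k = 803418/42641
k=11  a_k=1  p_k/q_k = 954809/50676
fundamental: x₁=954809, y₁=50676  (since 911660226481 − 355·2568056976 = 1)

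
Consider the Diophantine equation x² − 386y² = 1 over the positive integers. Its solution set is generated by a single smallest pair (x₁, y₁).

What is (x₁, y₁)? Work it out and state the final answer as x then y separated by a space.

111555 5678

[19; 1,1,1,4,1,18,1,4,1,1,1,38] for √386; ℓ=12 ⇒ convergent index 11
a_0=19:  p_0=19·1+0=19,  q_0=19·0+1=1
a_1=1:  p_1=1·19+1=20,  q_1=1·1+0=1
a_2=1:  p_2=1·20+19=39,  q_2=1·1+1=2
a_3=1:  p_3=1·39+20=59,  q_3=1·2+1=3
a_4=4:  p_4=4·59+39=275,  q_4=4·3+2=14
a_5=1:  p_5=1·275+59=334,  q_5=1·14+3=17
…
a_8=4:  p_8=4·6621+6287=32771,  q_8=4·337+320=1668
…
a_10=1:  p_10=1·39392+32771=72163,  q_10=1·2005+1668=3673
a_11=1:  p_11=1·72163+39392=111555,  q_11=1·3673+2005=5678
(x₁, y₁) = (111555, 5678);  111555² − 386·5678² = 1 ✓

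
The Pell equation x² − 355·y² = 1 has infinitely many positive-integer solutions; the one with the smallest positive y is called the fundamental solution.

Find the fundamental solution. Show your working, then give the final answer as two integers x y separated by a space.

[18; 1,5,3,3,1,6,1,3,3,5,1,36] for √355; ℓ=12 ⇒ convergent index 11
k=0  a_k=18  p_k/q_k = 18/1
…
k=3  a_k=3  p_k/q_k = 358/19
…
k=5  a_k=1  p_k/q_k = 1545/82
k=6  a_k=6  p_k/q_k = 10457/555
k=7  a_k=1  p_k/q_k = 12002/637
…
k=9  a_k=3  p_k/q_k = 151391/8035
k=10  a_k=5  p_k/q_k = 803418/42641
k=11  a_k=1  p_k/q_k = 954809/50676
→ (954809, 50676).  Check: 954809²=911660226481, 355·50676²=911660226480, difference 1.

954809 50676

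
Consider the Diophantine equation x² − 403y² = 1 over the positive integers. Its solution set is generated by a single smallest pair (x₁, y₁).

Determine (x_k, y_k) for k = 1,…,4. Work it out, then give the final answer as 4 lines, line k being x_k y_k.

669878 33369
897473069767 44706317964
1202394930058086974 59895557730143415
1610915821914004898868577 80245432842261314788776

d=403: √d = [20; 13,2,1,3,1,3,1,2,13,40] (ℓ=10, even), read p_9/q_9
a_0=20:  p_0=20·1+0=20,  q_0=20·0+1=1
a_1=13:  p_1=13·20+1=261,  q_1=13·1+0=13
a_2=2:  p_2=2·261+20=542,  q_2=2·13+1=27
a_3=1:  p_3=1·542+261=803,  q_3=1·27+13=40
…
a_5=1:  p_5=1·2951+803=3754,  q_5=1·147+40=187
…
a_7=1:  p_7=1·14213+3754=17967,  q_7=1·708+187=895
a_8=2:  p_8=2·17967+14213=50147,  q_8=2·895+708=2498
a_9=13:  p_9=13·50147+17967=669878,  q_9=13·2498+895=33369
→ (669878, 33369).  Check: 669878²=448736534884, 403·33369²=448736534883, difference 1.
(669878+33369√403)^2 = 897473069767 + 44706317964√403
(669878+33369√403)^3 = 1202394930058086974 + 59895557730143415√403
(669878+33369√403)^4 = 1610915821914004898868577 + 80245432842261314788776√403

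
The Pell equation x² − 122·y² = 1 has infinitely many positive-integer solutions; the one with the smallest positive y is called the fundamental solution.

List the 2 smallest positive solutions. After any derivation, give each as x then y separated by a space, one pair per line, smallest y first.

243 22
118097 10692

√122 → a₀=11, period (22); ℓ=1 odd so k=1
i=0: a=11 ⇒ p=11, q=1
i=1: a=22 ⇒ p=243, q=22
→ (243, 22).  Check: 243²=59049, 122·22²=59048, difference 1.
(243+22√122)^2 = 118097 + 10692√122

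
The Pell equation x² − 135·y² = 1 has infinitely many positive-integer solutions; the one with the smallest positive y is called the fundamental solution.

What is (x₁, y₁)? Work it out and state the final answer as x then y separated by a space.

244 21

d=135: √d = [11; 1,1,1,1,1,1,1,22] (ℓ=8, even), read p_7/q_7
k=0  a_k=11  p_k/q_k = 11/1
k=1  a_k=1  p_k/q_k = 12/1
…
k=3  a_k=1  p_k/q_k = 35/3
k=4  a_k=1  p_k/q_k = 58/5
k=5  a_k=1  p_k/q_k = 93/8
k=6  a_k=1  p_k/q_k = 151/13
k=7  a_k=1  p_k/q_k = 244/21
→ (244, 21).  Check: 244²=59536, 135·21²=59535, difference 1.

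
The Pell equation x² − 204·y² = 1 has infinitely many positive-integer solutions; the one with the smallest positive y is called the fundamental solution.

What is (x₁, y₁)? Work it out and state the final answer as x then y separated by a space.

√204 → a₀=14, period (3,1,1,6,1,1,3,28); ℓ=8 even so k=7
a_0=14:  p_0=14·1+0=14,  q_0=14·0+1=1
a_1=3:  p_1=3·14+1=43,  q_1=3·1+0=3
a_2=1:  p_2=1·43+14=57,  q_2=1·3+1=4
a_3=1:  p_3=1·57+43=100,  q_3=1·4+3=7
a_4=6:  p_4=6·100+57=657,  q_4=6·7+4=46
a_5=1:  p_5=1·657+100=757,  q_5=1·46+7=53
a_6=1:  p_6=1·757+657=1414,  q_6=1·53+46=99
a_7=3:  p_7=3·1414+757=4999,  q_7=3·99+53=350
(x₁, y₁) = (4999, 350);  4999² − 204·350² = 1 ✓

4999 350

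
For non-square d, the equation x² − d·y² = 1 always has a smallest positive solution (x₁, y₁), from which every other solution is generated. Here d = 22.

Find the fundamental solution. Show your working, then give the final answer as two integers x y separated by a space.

197 42

√22 → a₀=4, period (1,2,4,2,1,8); ℓ=6 even so k=5
a_0=4:  p_0=4·1+0=4,  q_0=4·0+1=1
…
a_2=2:  p_2=2·5+4=14,  q_2=2·1+1=3
…
a_4=2:  p_4=2·61+14=136,  q_4=2·13+3=29
a_5=1:  p_5=1·136+61=197,  q_5=1·29+13=42
(x₁, y₁) = (197, 42);  197² − 22·42² = 1 ✓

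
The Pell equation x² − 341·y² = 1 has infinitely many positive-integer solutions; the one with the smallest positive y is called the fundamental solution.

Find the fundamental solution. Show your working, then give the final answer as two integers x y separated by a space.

√341 = [18; 2,6,1,8,2,…,6,2,36, …], period ℓ=14 (even) → k=13
a_0=18:  p_0=18·1+0=18,  q_0=18·0+1=1
…
a_2=6:  p_2=6·37+18=240,  q_2=6·2+1=13
…
a_6=1:  p_6=1·5189+2456=7645,  q_6=1·281+133=414
…
a_8=1:  p_8=1·20479+7645=28124,  q_8=1·1109+414=1523
…
a_12=6:  p_12=6·718667+641940=4953942,  q_12=6·38918+34763=268271
a_13=2:  p_13=2·4953942+718667=10626551,  q_13=2·268271+38918=575460
fundamental: x₁=10626551, y₁=575460  (since 112923586155601 − 341·331154211600 = 1)

10626551 575460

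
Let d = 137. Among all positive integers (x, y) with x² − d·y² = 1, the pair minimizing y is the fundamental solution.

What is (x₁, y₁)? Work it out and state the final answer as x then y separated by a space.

d=137: √d = [11; 1,2,2,1,1,2,2,1,22] (ℓ=9, odd), read p_17/q_17
i=0: a=11 ⇒ p=11, q=1
…
i=3: a=2 ⇒ p=82, q=7
i=4: a=1 ⇒ p=117, q=10
…
i=6: a=2 ⇒ p=515, q=44
i=7: a=2 ⇒ p=1229, q=105
i=8: a=1 ⇒ p=1744, q=149
…
i=10: a=1 ⇒ p=41341, q=3532
…
i=15: a=2 ⇒ p=1796332, q=153471
i=16: a=2 ⇒ p=4286741, q=366241
i=17: a=1 ⇒ p=6083073, q=519712
(x₁, y₁) = (6083073, 519712);  6083073² − 137·519712² = 1 ✓

6083073 519712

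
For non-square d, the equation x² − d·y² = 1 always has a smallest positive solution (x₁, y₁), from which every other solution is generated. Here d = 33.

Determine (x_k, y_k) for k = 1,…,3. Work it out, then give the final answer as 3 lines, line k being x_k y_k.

d=33: √d = [5; 1,2,1,10] (ℓ=4, even), read p_3/q_3
a_0=5:  p_0=5·1+0=5,  q_0=5·0+1=1
…
a_2=2:  p_2=2·6+5=17,  q_2=2·1+1=3
a_3=1:  p_3=1·17+6=23,  q_3=1·3+1=4
→ (23, 4).  Check: 23²=529, 33·4²=528, difference 1.
k=2:  x_2 = 23·23+33·4·4 = 1057,  y_2 = 23·4+4·23 = 184
k=3:  x_3 = 23·1057+33·4·184 = 48599,  y_3 = 23·184+4·1057 = 8460

23 4
1057 184
48599 8460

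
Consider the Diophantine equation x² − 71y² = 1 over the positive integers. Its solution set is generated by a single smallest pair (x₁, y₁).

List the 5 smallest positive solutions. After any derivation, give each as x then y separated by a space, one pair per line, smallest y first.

3480 413
24220799 2874480
168576757560 20006380387
1173294208396801 139244404619040
8166127521864977400 969141036142138013

[8; 2,2,1,7,1,2,2,16] for √71; ℓ=8 ⇒ convergent index 7
a_0=8:  p_0=8·1+0=8,  q_0=8·0+1=1
a_1=2:  p_1=2·8+1=17,  q_1=2·1+0=2
a_2=2:  p_2=2·17+8=42,  q_2=2·2+1=5
a_3=1:  p_3=1·42+17=59,  q_3=1·5+2=7
a_4=7:  p_4=7·59+42=455,  q_4=7·7+5=54
a_5=1:  p_5=1·455+59=514,  q_5=1·54+7=61
a_6=2:  p_6=2·514+455=1483,  q_6=2·61+54=176
a_7=2:  p_7=2·1483+514=3480,  q_7=2·176+61=413
fundamental: x₁=3480, y₁=413  (since 12110400 − 71·170569 = 1)
(x_2, y_2) = (3480·3480 + 71·413·413, 3480·413 + 413·3480) = (24220799, 2874480)
(x_3, y_3) = (3480·24220799 + 71·413·2874480, 3480·2874480 + 413·24220799) = (168576757560, 20006380387)
(x_4, y_4) = (3480·168576757560 + 71·413·20006380387, 3480·20006380387 + 413·168576757560) = (1173294208396801, 139244404619040)
(x_5, y_5) = (3480·1173294208396801 + 71·413·139244404619040, 3480·139244404619040 + 413·1173294208396801) = (8166127521864977400, 969141036142138013)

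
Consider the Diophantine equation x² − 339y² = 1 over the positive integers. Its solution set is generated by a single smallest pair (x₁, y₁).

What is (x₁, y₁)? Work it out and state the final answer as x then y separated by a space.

97970 5321

d=339: √d = [18; 2,2,2,1,17,1,2,2,2,36] (ℓ=10, even), read p_9/q_9
a_0=18:  p_0=18·1+0=18,  q_0=18·0+1=1
…
a_2=2:  p_2=2·37+18=92,  q_2=2·2+1=5
…
a_4=1:  p_4=1·221+92=313,  q_4=1·12+5=17
a_5=17:  p_5=17·313+221=5542,  q_5=17·17+12=301
…
a_8=2:  p_8=2·17252+5855=40359,  q_8=2·937+318=2192
a_9=2:  p_9=2·40359+17252=97970,  q_9=2·2192+937=5321
→ (97970, 5321).  Check: 97970²=9598120900, 339·5321²=9598120899, difference 1.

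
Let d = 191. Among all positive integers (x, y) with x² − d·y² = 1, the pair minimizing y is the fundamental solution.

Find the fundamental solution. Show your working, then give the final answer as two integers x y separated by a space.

d=191: √d = [13; 1,4,1,1,3,…,4,1,26] (ℓ=16, even), read p_15/q_15
step 0: (13, 1)  from 13·(1,0) + (0,1)
…
step 14: (7377553, 533821)  from 4·(1616447,116962) + (911765,65973)
step 15: (8994000, 650783)  from 1·(7377553,533821) + (1616447,116962)
fundamental: x₁=8994000, y₁=650783  (since 80892036000000 − 191·423518513089 = 1)

8994000 650783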